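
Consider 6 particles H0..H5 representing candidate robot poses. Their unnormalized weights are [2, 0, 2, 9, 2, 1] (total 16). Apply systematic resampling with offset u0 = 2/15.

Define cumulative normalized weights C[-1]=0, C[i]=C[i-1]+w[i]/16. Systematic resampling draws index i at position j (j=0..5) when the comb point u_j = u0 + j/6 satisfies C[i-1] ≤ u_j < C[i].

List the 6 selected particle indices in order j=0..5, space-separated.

2 3 3 3 3 5

C = [1/8, 1/8, 1/4, 13/16, 15/16, 1]
j=0: u_0=2/15 ∈ [1/8, 1/4) → index 2
j=1: u_1=3/10 ∈ [1/4, 13/16) → index 3
j=2: u_2=7/15 ∈ [1/4, 13/16) → index 3
j=3: u_3=19/30 ∈ [1/4, 13/16) → index 3
j=4: u_4=4/5 ∈ [1/4, 13/16) → index 3
j=5: u_5=29/30 ∈ [15/16, 1) → index 5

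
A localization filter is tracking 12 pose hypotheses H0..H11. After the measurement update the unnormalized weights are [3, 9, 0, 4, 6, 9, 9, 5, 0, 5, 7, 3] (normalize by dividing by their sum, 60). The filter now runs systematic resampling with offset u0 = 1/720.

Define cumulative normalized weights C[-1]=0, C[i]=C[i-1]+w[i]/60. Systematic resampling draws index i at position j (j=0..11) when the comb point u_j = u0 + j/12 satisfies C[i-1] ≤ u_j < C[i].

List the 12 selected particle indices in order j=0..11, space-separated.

0 1 1 3 4 5 5 6 7 9 10 10

C = [1/20, 1/5, 1/5, 4/15, 11/30, 31/60, 2/3, 3/4, 3/4, 5/6, 19/20, 1]
j=0: u_0=1/720 ∈ [0, 1/20) → index 0
j=1: u_1=61/720 ∈ [1/20, 1/5) → index 1
j=2: u_2=121/720 ∈ [1/20, 1/5) → index 1
j=3: u_3=181/720 ∈ [1/5, 4/15) → index 3
j=4: u_4=241/720 ∈ [4/15, 11/30) → index 4
j=5: u_5=301/720 ∈ [11/30, 31/60) → index 5
j=6: u_6=361/720 ∈ [11/30, 31/60) → index 5
j=7: u_7=421/720 ∈ [31/60, 2/3) → index 6
j=8: u_8=481/720 ∈ [2/3, 3/4) → index 7
j=9: u_9=541/720 ∈ [3/4, 5/6) → index 9
j=10: u_10=601/720 ∈ [5/6, 19/20) → index 10
j=11: u_11=661/720 ∈ [5/6, 19/20) → index 10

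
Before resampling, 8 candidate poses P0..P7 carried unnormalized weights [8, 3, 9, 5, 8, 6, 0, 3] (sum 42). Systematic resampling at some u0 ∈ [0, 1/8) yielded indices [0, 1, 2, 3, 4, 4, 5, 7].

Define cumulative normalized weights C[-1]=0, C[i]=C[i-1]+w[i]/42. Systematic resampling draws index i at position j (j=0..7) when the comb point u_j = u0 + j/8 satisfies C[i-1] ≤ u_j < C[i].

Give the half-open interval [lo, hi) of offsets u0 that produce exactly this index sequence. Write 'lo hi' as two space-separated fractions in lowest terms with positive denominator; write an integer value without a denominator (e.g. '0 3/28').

C = [4/21, 11/42, 10/21, 25/42, 11/14, 13/14, 13/14, 1]
j=0 picked index 0: u0 ∈ [0, 4/21)
j=1 picked index 1: u0 ∈ [11/168, 23/168)
j=2 picked index 2: u0 ∈ [1/84, 19/84)
j=3 picked index 3: u0 ∈ [17/168, 37/168)
j=4 picked index 4: u0 ∈ [2/21, 2/7)
j=5 picked index 4: u0 ∈ [-5/168, 9/56)
j=6 picked index 5: u0 ∈ [1/28, 5/28)
j=7 picked index 7: u0 ∈ [3/56, 1/8)
intersection: [17/168, 1/8)

17/168 1/8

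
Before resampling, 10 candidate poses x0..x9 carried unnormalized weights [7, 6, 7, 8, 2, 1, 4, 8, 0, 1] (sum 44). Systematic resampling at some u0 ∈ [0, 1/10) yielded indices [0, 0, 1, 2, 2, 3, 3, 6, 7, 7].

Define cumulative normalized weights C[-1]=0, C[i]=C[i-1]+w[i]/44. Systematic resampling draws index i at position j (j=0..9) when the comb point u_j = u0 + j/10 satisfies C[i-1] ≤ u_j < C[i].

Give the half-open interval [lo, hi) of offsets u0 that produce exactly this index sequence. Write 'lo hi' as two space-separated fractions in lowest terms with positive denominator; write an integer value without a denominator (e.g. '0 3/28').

1/220 2/55

C = [7/44, 13/44, 5/11, 7/11, 15/22, 31/44, 35/44, 43/44, 43/44, 1]
j=0 picked index 0: u0 ∈ [0, 7/44)
j=1 picked index 0: u0 ∈ [-1/10, 13/220)
j=2 picked index 1: u0 ∈ [-9/220, 21/220)
j=3 picked index 2: u0 ∈ [-1/220, 17/110)
j=4 picked index 2: u0 ∈ [-23/220, 3/55)
j=5 picked index 3: u0 ∈ [-1/22, 3/22)
j=6 picked index 3: u0 ∈ [-8/55, 2/55)
j=7 picked index 6: u0 ∈ [1/220, 21/220)
j=8 picked index 7: u0 ∈ [-1/220, 39/220)
j=9 picked index 7: u0 ∈ [-23/220, 17/220)
intersection: [1/220, 2/55)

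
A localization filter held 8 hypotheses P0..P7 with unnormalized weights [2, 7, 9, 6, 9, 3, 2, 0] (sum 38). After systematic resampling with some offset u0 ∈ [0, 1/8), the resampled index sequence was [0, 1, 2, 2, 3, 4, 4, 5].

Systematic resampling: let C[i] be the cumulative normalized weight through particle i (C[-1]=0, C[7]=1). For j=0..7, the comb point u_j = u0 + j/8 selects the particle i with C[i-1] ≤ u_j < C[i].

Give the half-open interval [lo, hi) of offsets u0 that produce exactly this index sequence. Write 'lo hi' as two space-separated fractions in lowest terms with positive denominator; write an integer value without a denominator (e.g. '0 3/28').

1/152 1/19

C = [1/19, 9/38, 9/19, 12/19, 33/38, 18/19, 1, 1]
j=0 picked index 0: u0 ∈ [0, 1/19)
j=1 picked index 1: u0 ∈ [-11/152, 17/152)
j=2 picked index 2: u0 ∈ [-1/76, 17/76)
j=3 picked index 2: u0 ∈ [-21/152, 15/152)
j=4 picked index 3: u0 ∈ [-1/38, 5/38)
j=5 picked index 4: u0 ∈ [1/152, 37/152)
j=6 picked index 4: u0 ∈ [-9/76, 9/76)
j=7 picked index 5: u0 ∈ [-1/152, 11/152)
intersection: [1/152, 1/19)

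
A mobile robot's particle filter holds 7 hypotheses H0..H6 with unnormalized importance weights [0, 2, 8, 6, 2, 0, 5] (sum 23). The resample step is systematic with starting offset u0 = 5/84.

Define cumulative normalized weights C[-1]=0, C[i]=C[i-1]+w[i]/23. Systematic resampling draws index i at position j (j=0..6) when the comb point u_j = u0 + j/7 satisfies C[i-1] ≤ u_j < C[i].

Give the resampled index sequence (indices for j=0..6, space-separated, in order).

1 2 2 3 3 4 6

C = [0, 2/23, 10/23, 16/23, 18/23, 18/23, 1]
j=0: u_0=5/84 ∈ [0, 2/23) → index 1
j=1: u_1=17/84 ∈ [2/23, 10/23) → index 2
j=2: u_2=29/84 ∈ [2/23, 10/23) → index 2
j=3: u_3=41/84 ∈ [10/23, 16/23) → index 3
j=4: u_4=53/84 ∈ [10/23, 16/23) → index 3
j=5: u_5=65/84 ∈ [16/23, 18/23) → index 4
j=6: u_6=11/12 ∈ [18/23, 1) → index 6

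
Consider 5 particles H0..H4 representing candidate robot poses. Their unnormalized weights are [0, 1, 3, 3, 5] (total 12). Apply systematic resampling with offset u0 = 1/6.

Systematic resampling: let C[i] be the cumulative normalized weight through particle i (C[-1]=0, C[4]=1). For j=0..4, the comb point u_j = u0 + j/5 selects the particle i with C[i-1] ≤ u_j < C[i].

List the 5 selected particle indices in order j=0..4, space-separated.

2 3 3 4 4

C = [0, 1/12, 1/3, 7/12, 1]
j=0: u_0=1/6 ∈ [1/12, 1/3) → index 2
j=1: u_1=11/30 ∈ [1/3, 7/12) → index 3
j=2: u_2=17/30 ∈ [1/3, 7/12) → index 3
j=3: u_3=23/30 ∈ [7/12, 1) → index 4
j=4: u_4=29/30 ∈ [7/12, 1) → index 4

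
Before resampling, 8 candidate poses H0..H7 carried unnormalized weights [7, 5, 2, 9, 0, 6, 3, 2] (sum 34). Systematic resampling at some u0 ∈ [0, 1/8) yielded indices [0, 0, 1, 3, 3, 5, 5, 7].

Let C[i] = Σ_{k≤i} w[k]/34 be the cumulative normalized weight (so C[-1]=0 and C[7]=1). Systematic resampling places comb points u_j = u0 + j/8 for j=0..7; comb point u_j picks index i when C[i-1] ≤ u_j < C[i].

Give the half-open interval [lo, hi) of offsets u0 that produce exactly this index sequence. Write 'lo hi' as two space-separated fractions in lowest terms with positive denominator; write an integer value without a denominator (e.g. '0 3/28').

C = [7/34, 6/17, 7/17, 23/34, 23/34, 29/34, 16/17, 1]
j=0 picked index 0: u0 ∈ [0, 7/34)
j=1 picked index 0: u0 ∈ [-1/8, 11/136)
j=2 picked index 1: u0 ∈ [-3/68, 7/68)
j=3 picked index 3: u0 ∈ [5/136, 41/136)
j=4 picked index 3: u0 ∈ [-3/34, 3/17)
j=5 picked index 5: u0 ∈ [7/136, 31/136)
j=6 picked index 5: u0 ∈ [-5/68, 7/68)
j=7 picked index 7: u0 ∈ [9/136, 1/8)
intersection: [9/136, 11/136)

9/136 11/136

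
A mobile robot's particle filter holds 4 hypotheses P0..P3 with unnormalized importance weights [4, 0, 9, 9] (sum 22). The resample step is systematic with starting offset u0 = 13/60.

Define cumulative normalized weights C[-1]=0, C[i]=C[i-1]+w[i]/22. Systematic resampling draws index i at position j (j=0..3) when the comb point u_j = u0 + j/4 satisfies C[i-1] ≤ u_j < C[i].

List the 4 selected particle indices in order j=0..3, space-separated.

C = [2/11, 2/11, 13/22, 1]
j=0: u_0=13/60 ∈ [2/11, 13/22) → index 2
j=1: u_1=7/15 ∈ [2/11, 13/22) → index 2
j=2: u_2=43/60 ∈ [13/22, 1) → index 3
j=3: u_3=29/30 ∈ [13/22, 1) → index 3

2 2 3 3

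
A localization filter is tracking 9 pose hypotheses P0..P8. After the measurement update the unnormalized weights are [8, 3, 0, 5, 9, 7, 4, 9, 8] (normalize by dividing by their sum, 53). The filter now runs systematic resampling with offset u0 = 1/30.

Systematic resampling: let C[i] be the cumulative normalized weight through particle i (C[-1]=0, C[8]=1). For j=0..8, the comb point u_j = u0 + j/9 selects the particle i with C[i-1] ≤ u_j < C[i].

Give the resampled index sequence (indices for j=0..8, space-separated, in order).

0 0 3 4 5 5 7 7 8

C = [8/53, 11/53, 11/53, 16/53, 25/53, 32/53, 36/53, 45/53, 1]
j=0: u_0=1/30 ∈ [0, 8/53) → index 0
j=1: u_1=13/90 ∈ [0, 8/53) → index 0
j=2: u_2=23/90 ∈ [11/53, 16/53) → index 3
j=3: u_3=11/30 ∈ [16/53, 25/53) → index 4
j=4: u_4=43/90 ∈ [25/53, 32/53) → index 5
j=5: u_5=53/90 ∈ [25/53, 32/53) → index 5
j=6: u_6=7/10 ∈ [36/53, 45/53) → index 7
j=7: u_7=73/90 ∈ [36/53, 45/53) → index 7
j=8: u_8=83/90 ∈ [45/53, 1) → index 8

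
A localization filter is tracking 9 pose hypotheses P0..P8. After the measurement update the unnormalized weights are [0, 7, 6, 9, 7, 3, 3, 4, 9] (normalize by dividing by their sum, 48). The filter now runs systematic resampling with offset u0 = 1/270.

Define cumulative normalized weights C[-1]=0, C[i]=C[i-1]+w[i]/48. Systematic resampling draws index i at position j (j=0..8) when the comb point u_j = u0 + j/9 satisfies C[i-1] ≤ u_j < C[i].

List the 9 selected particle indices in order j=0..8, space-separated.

1 1 2 3 3 4 6 7 8

C = [0, 7/48, 13/48, 11/24, 29/48, 2/3, 35/48, 13/16, 1]
j=0: u_0=1/270 ∈ [0, 7/48) → index 1
j=1: u_1=31/270 ∈ [0, 7/48) → index 1
j=2: u_2=61/270 ∈ [7/48, 13/48) → index 2
j=3: u_3=91/270 ∈ [13/48, 11/24) → index 3
j=4: u_4=121/270 ∈ [13/48, 11/24) → index 3
j=5: u_5=151/270 ∈ [11/24, 29/48) → index 4
j=6: u_6=181/270 ∈ [2/3, 35/48) → index 6
j=7: u_7=211/270 ∈ [35/48, 13/16) → index 7
j=8: u_8=241/270 ∈ [13/16, 1) → index 8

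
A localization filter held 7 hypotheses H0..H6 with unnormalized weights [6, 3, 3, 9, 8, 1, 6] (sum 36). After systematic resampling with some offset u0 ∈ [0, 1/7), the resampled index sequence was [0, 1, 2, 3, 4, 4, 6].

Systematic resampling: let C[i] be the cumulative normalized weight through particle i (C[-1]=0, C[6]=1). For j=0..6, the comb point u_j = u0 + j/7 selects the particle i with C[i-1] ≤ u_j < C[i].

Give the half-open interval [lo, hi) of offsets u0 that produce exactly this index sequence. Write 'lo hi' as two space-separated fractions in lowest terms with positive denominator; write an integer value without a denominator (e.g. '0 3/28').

1/42 1/21

C = [1/6, 1/4, 1/3, 7/12, 29/36, 5/6, 1]
j=0 picked index 0: u0 ∈ [0, 1/6)
j=1 picked index 1: u0 ∈ [1/42, 3/28)
j=2 picked index 2: u0 ∈ [-1/28, 1/21)
j=3 picked index 3: u0 ∈ [-2/21, 13/84)
j=4 picked index 4: u0 ∈ [1/84, 59/252)
j=5 picked index 4: u0 ∈ [-11/84, 23/252)
j=6 picked index 6: u0 ∈ [-1/42, 1/7)
intersection: [1/42, 1/21)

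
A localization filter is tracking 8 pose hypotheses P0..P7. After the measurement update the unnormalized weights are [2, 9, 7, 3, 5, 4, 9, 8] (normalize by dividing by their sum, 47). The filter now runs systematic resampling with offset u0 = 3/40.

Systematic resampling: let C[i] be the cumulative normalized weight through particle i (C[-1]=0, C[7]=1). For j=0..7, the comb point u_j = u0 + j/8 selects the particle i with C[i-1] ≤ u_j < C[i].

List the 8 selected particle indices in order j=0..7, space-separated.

1 1 2 4 5 6 6 7

C = [2/47, 11/47, 18/47, 21/47, 26/47, 30/47, 39/47, 1]
j=0: u_0=3/40 ∈ [2/47, 11/47) → index 1
j=1: u_1=1/5 ∈ [2/47, 11/47) → index 1
j=2: u_2=13/40 ∈ [11/47, 18/47) → index 2
j=3: u_3=9/20 ∈ [21/47, 26/47) → index 4
j=4: u_4=23/40 ∈ [26/47, 30/47) → index 5
j=5: u_5=7/10 ∈ [30/47, 39/47) → index 6
j=6: u_6=33/40 ∈ [30/47, 39/47) → index 6
j=7: u_7=19/20 ∈ [39/47, 1) → index 7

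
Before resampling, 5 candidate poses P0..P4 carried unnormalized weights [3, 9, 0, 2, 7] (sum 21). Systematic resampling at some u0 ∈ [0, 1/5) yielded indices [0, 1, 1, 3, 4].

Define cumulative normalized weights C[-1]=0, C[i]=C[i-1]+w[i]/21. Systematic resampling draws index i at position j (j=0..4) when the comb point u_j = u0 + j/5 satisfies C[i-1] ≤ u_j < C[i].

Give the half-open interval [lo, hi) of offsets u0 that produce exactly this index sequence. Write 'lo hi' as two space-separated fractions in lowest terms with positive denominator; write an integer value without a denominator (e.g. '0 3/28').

0 1/15

C = [1/7, 4/7, 4/7, 2/3, 1]
j=0 picked index 0: u0 ∈ [0, 1/7)
j=1 picked index 1: u0 ∈ [-2/35, 13/35)
j=2 picked index 1: u0 ∈ [-9/35, 6/35)
j=3 picked index 3: u0 ∈ [-1/35, 1/15)
j=4 picked index 4: u0 ∈ [-2/15, 1/5)
intersection: [0, 1/15)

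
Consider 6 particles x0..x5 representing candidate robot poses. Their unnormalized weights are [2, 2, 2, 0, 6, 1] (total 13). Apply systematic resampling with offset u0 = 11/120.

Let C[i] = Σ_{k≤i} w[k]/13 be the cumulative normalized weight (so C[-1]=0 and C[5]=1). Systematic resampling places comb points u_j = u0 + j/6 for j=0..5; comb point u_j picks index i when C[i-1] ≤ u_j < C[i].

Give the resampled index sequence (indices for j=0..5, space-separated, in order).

0 1 2 4 4 5

C = [2/13, 4/13, 6/13, 6/13, 12/13, 1]
j=0: u_0=11/120 ∈ [0, 2/13) → index 0
j=1: u_1=31/120 ∈ [2/13, 4/13) → index 1
j=2: u_2=17/40 ∈ [4/13, 6/13) → index 2
j=3: u_3=71/120 ∈ [6/13, 12/13) → index 4
j=4: u_4=91/120 ∈ [6/13, 12/13) → index 4
j=5: u_5=37/40 ∈ [12/13, 1) → index 5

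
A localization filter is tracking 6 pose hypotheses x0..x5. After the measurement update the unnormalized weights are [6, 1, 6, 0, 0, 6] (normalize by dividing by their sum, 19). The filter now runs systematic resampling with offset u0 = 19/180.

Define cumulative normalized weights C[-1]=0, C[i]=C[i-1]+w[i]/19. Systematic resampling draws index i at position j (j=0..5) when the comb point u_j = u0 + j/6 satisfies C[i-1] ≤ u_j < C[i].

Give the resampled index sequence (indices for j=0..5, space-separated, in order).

C = [6/19, 7/19, 13/19, 13/19, 13/19, 1]
j=0: u_0=19/180 ∈ [0, 6/19) → index 0
j=1: u_1=49/180 ∈ [0, 6/19) → index 0
j=2: u_2=79/180 ∈ [7/19, 13/19) → index 2
j=3: u_3=109/180 ∈ [7/19, 13/19) → index 2
j=4: u_4=139/180 ∈ [13/19, 1) → index 5
j=5: u_5=169/180 ∈ [13/19, 1) → index 5

0 0 2 2 5 5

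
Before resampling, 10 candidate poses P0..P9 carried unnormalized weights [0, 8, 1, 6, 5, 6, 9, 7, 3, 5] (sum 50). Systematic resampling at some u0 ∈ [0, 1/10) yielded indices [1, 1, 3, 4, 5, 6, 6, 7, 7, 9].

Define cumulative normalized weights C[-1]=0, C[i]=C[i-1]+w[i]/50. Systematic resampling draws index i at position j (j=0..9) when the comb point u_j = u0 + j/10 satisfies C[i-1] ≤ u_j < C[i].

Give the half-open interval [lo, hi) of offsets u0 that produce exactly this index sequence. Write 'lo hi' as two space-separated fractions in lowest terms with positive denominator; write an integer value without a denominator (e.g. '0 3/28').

1/50 1/25

C = [0, 4/25, 9/50, 3/10, 2/5, 13/25, 7/10, 21/25, 9/10, 1]
j=0 picked index 1: u0 ∈ [0, 4/25)
j=1 picked index 1: u0 ∈ [-1/10, 3/50)
j=2 picked index 3: u0 ∈ [-1/50, 1/10)
j=3 picked index 4: u0 ∈ [0, 1/10)
j=4 picked index 5: u0 ∈ [0, 3/25)
j=5 picked index 6: u0 ∈ [1/50, 1/5)
j=6 picked index 6: u0 ∈ [-2/25, 1/10)
j=7 picked index 7: u0 ∈ [0, 7/50)
j=8 picked index 7: u0 ∈ [-1/10, 1/25)
j=9 picked index 9: u0 ∈ [0, 1/10)
intersection: [1/50, 1/25)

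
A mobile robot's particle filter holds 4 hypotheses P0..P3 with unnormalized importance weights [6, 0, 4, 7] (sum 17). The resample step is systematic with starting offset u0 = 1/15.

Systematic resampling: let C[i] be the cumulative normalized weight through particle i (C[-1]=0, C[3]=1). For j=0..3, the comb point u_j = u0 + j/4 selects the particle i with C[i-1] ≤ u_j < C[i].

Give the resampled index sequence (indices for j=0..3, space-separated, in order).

C = [6/17, 6/17, 10/17, 1]
j=0: u_0=1/15 ∈ [0, 6/17) → index 0
j=1: u_1=19/60 ∈ [0, 6/17) → index 0
j=2: u_2=17/30 ∈ [6/17, 10/17) → index 2
j=3: u_3=49/60 ∈ [10/17, 1) → index 3

0 0 2 3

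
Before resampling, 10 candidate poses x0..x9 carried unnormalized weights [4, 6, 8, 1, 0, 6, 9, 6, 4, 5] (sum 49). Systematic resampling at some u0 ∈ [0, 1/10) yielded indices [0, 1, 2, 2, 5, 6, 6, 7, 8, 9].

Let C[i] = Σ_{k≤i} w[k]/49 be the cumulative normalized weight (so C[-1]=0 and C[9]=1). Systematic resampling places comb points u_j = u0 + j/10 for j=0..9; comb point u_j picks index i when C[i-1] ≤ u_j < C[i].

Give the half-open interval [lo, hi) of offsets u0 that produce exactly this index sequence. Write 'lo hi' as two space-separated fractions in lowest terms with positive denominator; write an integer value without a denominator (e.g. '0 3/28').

4/245 33/490

C = [4/49, 10/49, 18/49, 19/49, 19/49, 25/49, 34/49, 40/49, 44/49, 1]
j=0 picked index 0: u0 ∈ [0, 4/49)
j=1 picked index 1: u0 ∈ [-9/490, 51/490)
j=2 picked index 2: u0 ∈ [1/245, 41/245)
j=3 picked index 2: u0 ∈ [-47/490, 33/490)
j=4 picked index 5: u0 ∈ [-3/245, 27/245)
j=5 picked index 6: u0 ∈ [1/98, 19/98)
j=6 picked index 6: u0 ∈ [-22/245, 23/245)
j=7 picked index 7: u0 ∈ [-3/490, 57/490)
j=8 picked index 8: u0 ∈ [4/245, 24/245)
j=9 picked index 9: u0 ∈ [-1/490, 1/10)
intersection: [4/245, 33/490)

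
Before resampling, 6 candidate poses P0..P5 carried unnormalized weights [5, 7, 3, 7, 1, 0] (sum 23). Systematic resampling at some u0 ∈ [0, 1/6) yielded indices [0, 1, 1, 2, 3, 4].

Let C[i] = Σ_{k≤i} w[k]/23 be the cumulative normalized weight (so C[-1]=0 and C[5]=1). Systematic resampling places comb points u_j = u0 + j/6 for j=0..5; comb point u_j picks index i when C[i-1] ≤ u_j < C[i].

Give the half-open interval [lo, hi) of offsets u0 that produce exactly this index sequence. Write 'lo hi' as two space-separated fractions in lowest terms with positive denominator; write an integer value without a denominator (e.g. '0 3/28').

C = [5/23, 12/23, 15/23, 22/23, 1, 1]
j=0 picked index 0: u0 ∈ [0, 5/23)
j=1 picked index 1: u0 ∈ [7/138, 49/138)
j=2 picked index 1: u0 ∈ [-8/69, 13/69)
j=3 picked index 2: u0 ∈ [1/46, 7/46)
j=4 picked index 3: u0 ∈ [-1/69, 20/69)
j=5 picked index 4: u0 ∈ [17/138, 1/6)
intersection: [17/138, 7/46)

17/138 7/46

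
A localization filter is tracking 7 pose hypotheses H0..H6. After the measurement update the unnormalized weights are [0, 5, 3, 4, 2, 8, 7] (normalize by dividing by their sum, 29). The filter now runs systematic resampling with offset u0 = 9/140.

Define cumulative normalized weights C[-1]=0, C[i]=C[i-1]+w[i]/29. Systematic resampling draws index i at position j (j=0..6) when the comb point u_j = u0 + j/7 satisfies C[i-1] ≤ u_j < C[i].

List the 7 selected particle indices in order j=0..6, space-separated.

C = [0, 5/29, 8/29, 12/29, 14/29, 22/29, 1]
j=0: u_0=9/140 ∈ [0, 5/29) → index 1
j=1: u_1=29/140 ∈ [5/29, 8/29) → index 2
j=2: u_2=7/20 ∈ [8/29, 12/29) → index 3
j=3: u_3=69/140 ∈ [14/29, 22/29) → index 5
j=4: u_4=89/140 ∈ [14/29, 22/29) → index 5
j=5: u_5=109/140 ∈ [22/29, 1) → index 6
j=6: u_6=129/140 ∈ [22/29, 1) → index 6

1 2 3 5 5 6 6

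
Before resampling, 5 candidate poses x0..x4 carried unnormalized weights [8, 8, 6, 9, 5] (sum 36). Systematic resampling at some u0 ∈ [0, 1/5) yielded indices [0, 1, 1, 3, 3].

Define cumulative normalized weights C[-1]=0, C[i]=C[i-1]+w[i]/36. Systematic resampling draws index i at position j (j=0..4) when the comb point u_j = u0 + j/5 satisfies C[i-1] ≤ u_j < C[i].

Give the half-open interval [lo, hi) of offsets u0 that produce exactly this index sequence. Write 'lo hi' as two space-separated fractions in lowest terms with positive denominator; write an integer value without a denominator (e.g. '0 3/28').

C = [2/9, 4/9, 11/18, 31/36, 1]
j=0 picked index 0: u0 ∈ [0, 2/9)
j=1 picked index 1: u0 ∈ [1/45, 11/45)
j=2 picked index 1: u0 ∈ [-8/45, 2/45)
j=3 picked index 3: u0 ∈ [1/90, 47/180)
j=4 picked index 3: u0 ∈ [-17/90, 11/180)
intersection: [1/45, 2/45)

1/45 2/45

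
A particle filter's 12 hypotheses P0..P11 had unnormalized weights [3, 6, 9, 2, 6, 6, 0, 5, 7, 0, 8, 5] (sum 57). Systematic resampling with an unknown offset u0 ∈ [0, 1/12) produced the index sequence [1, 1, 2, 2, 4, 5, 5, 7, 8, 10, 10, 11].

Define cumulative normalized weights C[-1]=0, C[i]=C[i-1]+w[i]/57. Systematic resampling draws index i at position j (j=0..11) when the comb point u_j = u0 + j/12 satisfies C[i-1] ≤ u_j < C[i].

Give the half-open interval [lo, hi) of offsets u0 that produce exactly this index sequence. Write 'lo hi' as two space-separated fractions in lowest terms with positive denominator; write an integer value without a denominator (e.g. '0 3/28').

1/19 7/114

C = [1/19, 3/19, 6/19, 20/57, 26/57, 32/57, 32/57, 37/57, 44/57, 44/57, 52/57, 1]
j=0 picked index 1: u0 ∈ [1/19, 3/19)
j=1 picked index 1: u0 ∈ [-7/228, 17/228)
j=2 picked index 2: u0 ∈ [-1/114, 17/114)
j=3 picked index 2: u0 ∈ [-7/76, 5/76)
j=4 picked index 4: u0 ∈ [1/57, 7/57)
j=5 picked index 5: u0 ∈ [3/76, 11/76)
j=6 picked index 5: u0 ∈ [-5/114, 7/114)
j=7 picked index 7: u0 ∈ [-5/228, 5/76)
j=8 picked index 8: u0 ∈ [-1/57, 2/19)
j=9 picked index 10: u0 ∈ [5/228, 37/228)
j=10 picked index 10: u0 ∈ [-7/114, 3/38)
j=11 picked index 11: u0 ∈ [-1/228, 1/12)
intersection: [1/19, 7/114)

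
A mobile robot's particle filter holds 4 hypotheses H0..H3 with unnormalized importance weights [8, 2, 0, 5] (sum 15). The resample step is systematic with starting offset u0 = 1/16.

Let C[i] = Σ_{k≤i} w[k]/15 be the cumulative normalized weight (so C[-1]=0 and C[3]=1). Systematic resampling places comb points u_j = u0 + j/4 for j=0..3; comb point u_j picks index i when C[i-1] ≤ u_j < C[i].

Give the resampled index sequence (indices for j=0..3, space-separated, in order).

C = [8/15, 2/3, 2/3, 1]
j=0: u_0=1/16 ∈ [0, 8/15) → index 0
j=1: u_1=5/16 ∈ [0, 8/15) → index 0
j=2: u_2=9/16 ∈ [8/15, 2/3) → index 1
j=3: u_3=13/16 ∈ [2/3, 1) → index 3

0 0 1 3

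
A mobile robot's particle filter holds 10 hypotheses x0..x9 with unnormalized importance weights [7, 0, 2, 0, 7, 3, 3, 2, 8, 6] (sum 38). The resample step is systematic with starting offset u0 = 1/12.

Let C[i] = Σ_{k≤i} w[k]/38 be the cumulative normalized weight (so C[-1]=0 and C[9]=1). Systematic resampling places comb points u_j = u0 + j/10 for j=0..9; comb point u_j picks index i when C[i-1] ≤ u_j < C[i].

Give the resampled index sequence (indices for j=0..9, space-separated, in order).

0 0 4 4 5 7 8 8 9 9

C = [7/38, 7/38, 9/38, 9/38, 8/19, 1/2, 11/19, 12/19, 16/19, 1]
j=0: u_0=1/12 ∈ [0, 7/38) → index 0
j=1: u_1=11/60 ∈ [0, 7/38) → index 0
j=2: u_2=17/60 ∈ [9/38, 8/19) → index 4
j=3: u_3=23/60 ∈ [9/38, 8/19) → index 4
j=4: u_4=29/60 ∈ [8/19, 1/2) → index 5
j=5: u_5=7/12 ∈ [11/19, 12/19) → index 7
j=6: u_6=41/60 ∈ [12/19, 16/19) → index 8
j=7: u_7=47/60 ∈ [12/19, 16/19) → index 8
j=8: u_8=53/60 ∈ [16/19, 1) → index 9
j=9: u_9=59/60 ∈ [16/19, 1) → index 9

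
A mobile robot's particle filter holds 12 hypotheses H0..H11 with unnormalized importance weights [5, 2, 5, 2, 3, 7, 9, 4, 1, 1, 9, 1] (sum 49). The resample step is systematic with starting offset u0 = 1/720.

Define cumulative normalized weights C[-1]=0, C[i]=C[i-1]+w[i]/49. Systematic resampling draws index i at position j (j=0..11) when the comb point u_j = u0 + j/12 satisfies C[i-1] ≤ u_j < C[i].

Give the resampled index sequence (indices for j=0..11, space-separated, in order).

0 0 2 3 4 5 6 6 6 7 10 10

C = [5/49, 1/7, 12/49, 2/7, 17/49, 24/49, 33/49, 37/49, 38/49, 39/49, 48/49, 1]
j=0: u_0=1/720 ∈ [0, 5/49) → index 0
j=1: u_1=61/720 ∈ [0, 5/49) → index 0
j=2: u_2=121/720 ∈ [1/7, 12/49) → index 2
j=3: u_3=181/720 ∈ [12/49, 2/7) → index 3
j=4: u_4=241/720 ∈ [2/7, 17/49) → index 4
j=5: u_5=301/720 ∈ [17/49, 24/49) → index 5
j=6: u_6=361/720 ∈ [24/49, 33/49) → index 6
j=7: u_7=421/720 ∈ [24/49, 33/49) → index 6
j=8: u_8=481/720 ∈ [24/49, 33/49) → index 6
j=9: u_9=541/720 ∈ [33/49, 37/49) → index 7
j=10: u_10=601/720 ∈ [39/49, 48/49) → index 10
j=11: u_11=661/720 ∈ [39/49, 48/49) → index 10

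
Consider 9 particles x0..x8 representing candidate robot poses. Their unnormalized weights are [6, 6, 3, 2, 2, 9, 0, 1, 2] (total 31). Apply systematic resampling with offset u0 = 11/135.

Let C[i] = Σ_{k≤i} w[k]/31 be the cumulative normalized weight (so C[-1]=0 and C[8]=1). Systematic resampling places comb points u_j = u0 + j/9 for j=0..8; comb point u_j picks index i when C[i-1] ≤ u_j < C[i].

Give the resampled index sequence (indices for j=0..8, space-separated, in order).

0 0 1 2 3 5 5 5 8

C = [6/31, 12/31, 15/31, 17/31, 19/31, 28/31, 28/31, 29/31, 1]
j=0: u_0=11/135 ∈ [0, 6/31) → index 0
j=1: u_1=26/135 ∈ [0, 6/31) → index 0
j=2: u_2=41/135 ∈ [6/31, 12/31) → index 1
j=3: u_3=56/135 ∈ [12/31, 15/31) → index 2
j=4: u_4=71/135 ∈ [15/31, 17/31) → index 3
j=5: u_5=86/135 ∈ [19/31, 28/31) → index 5
j=6: u_6=101/135 ∈ [19/31, 28/31) → index 5
j=7: u_7=116/135 ∈ [19/31, 28/31) → index 5
j=8: u_8=131/135 ∈ [29/31, 1) → index 8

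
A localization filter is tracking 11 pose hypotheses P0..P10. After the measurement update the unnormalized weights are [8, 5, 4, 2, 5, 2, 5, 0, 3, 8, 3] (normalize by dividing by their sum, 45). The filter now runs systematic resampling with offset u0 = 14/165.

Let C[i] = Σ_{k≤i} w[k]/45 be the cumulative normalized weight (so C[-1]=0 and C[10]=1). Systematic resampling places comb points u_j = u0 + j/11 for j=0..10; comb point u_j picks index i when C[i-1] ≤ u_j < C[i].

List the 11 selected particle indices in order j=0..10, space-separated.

0 0 1 2 4 5 6 8 9 9 10

C = [8/45, 13/45, 17/45, 19/45, 8/15, 26/45, 31/45, 31/45, 34/45, 14/15, 1]
j=0: u_0=14/165 ∈ [0, 8/45) → index 0
j=1: u_1=29/165 ∈ [0, 8/45) → index 0
j=2: u_2=4/15 ∈ [8/45, 13/45) → index 1
j=3: u_3=59/165 ∈ [13/45, 17/45) → index 2
j=4: u_4=74/165 ∈ [19/45, 8/15) → index 4
j=5: u_5=89/165 ∈ [8/15, 26/45) → index 5
j=6: u_6=104/165 ∈ [26/45, 31/45) → index 6
j=7: u_7=119/165 ∈ [31/45, 34/45) → index 8
j=8: u_8=134/165 ∈ [34/45, 14/15) → index 9
j=9: u_9=149/165 ∈ [34/45, 14/15) → index 9
j=10: u_10=164/165 ∈ [14/15, 1) → index 10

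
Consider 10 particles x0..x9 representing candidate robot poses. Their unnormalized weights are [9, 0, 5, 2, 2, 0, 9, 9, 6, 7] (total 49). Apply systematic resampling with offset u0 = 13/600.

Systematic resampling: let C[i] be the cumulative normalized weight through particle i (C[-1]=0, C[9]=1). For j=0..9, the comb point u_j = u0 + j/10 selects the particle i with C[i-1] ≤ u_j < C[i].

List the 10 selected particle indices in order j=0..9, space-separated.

C = [9/49, 9/49, 2/7, 16/49, 18/49, 18/49, 27/49, 36/49, 6/7, 1]
j=0: u_0=13/600 ∈ [0, 9/49) → index 0
j=1: u_1=73/600 ∈ [0, 9/49) → index 0
j=2: u_2=133/600 ∈ [9/49, 2/7) → index 2
j=3: u_3=193/600 ∈ [2/7, 16/49) → index 3
j=4: u_4=253/600 ∈ [18/49, 27/49) → index 6
j=5: u_5=313/600 ∈ [18/49, 27/49) → index 6
j=6: u_6=373/600 ∈ [27/49, 36/49) → index 7
j=7: u_7=433/600 ∈ [27/49, 36/49) → index 7
j=8: u_8=493/600 ∈ [36/49, 6/7) → index 8
j=9: u_9=553/600 ∈ [6/7, 1) → index 9

0 0 2 3 6 6 7 7 8 9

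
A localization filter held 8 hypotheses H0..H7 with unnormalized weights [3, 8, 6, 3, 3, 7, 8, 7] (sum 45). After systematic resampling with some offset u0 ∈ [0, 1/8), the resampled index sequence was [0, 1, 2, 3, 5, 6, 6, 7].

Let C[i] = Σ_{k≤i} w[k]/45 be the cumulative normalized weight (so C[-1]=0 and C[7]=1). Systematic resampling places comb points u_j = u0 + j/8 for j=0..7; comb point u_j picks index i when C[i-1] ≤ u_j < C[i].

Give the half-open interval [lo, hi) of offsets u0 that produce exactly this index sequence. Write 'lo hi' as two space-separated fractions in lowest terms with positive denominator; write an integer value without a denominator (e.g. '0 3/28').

1/24 1/15

C = [1/15, 11/45, 17/45, 4/9, 23/45, 2/3, 38/45, 1]
j=0 picked index 0: u0 ∈ [0, 1/15)
j=1 picked index 1: u0 ∈ [-7/120, 43/360)
j=2 picked index 2: u0 ∈ [-1/180, 23/180)
j=3 picked index 3: u0 ∈ [1/360, 5/72)
j=4 picked index 5: u0 ∈ [1/90, 1/6)
j=5 picked index 6: u0 ∈ [1/24, 79/360)
j=6 picked index 6: u0 ∈ [-1/12, 17/180)
j=7 picked index 7: u0 ∈ [-11/360, 1/8)
intersection: [1/24, 1/15)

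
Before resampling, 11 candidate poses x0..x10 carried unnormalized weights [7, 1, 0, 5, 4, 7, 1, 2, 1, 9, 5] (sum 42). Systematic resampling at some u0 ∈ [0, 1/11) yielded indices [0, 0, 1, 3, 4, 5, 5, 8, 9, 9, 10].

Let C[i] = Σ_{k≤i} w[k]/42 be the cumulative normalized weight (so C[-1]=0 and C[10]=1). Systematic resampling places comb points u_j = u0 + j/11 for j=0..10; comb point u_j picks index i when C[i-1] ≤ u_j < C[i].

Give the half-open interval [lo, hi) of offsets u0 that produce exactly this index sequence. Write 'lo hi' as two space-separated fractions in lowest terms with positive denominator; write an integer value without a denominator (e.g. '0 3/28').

1/154 2/231

C = [1/6, 4/21, 4/21, 13/42, 17/42, 4/7, 25/42, 9/14, 2/3, 37/42, 1]
j=0 picked index 0: u0 ∈ [0, 1/6)
j=1 picked index 0: u0 ∈ [-1/11, 5/66)
j=2 picked index 1: u0 ∈ [-1/66, 2/231)
j=3 picked index 3: u0 ∈ [-19/231, 17/462)
j=4 picked index 4: u0 ∈ [-25/462, 19/462)
j=5 picked index 5: u0 ∈ [-23/462, 9/77)
j=6 picked index 5: u0 ∈ [-65/462, 2/77)
j=7 picked index 8: u0 ∈ [1/154, 1/33)
j=8 picked index 9: u0 ∈ [-2/33, 71/462)
j=9 picked index 9: u0 ∈ [-5/33, 29/462)
j=10 picked index 10: u0 ∈ [-13/462, 1/11)
intersection: [1/154, 2/231)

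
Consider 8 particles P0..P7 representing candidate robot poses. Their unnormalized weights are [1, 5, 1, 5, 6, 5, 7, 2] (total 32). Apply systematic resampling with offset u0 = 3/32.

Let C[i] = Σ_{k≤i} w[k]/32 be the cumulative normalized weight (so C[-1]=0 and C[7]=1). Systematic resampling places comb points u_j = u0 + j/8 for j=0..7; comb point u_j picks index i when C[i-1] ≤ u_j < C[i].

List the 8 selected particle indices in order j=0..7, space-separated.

C = [1/32, 3/16, 7/32, 3/8, 9/16, 23/32, 15/16, 1]
j=0: u_0=3/32 ∈ [1/32, 3/16) → index 1
j=1: u_1=7/32 ∈ [7/32, 3/8) → index 3
j=2: u_2=11/32 ∈ [7/32, 3/8) → index 3
j=3: u_3=15/32 ∈ [3/8, 9/16) → index 4
j=4: u_4=19/32 ∈ [9/16, 23/32) → index 5
j=5: u_5=23/32 ∈ [23/32, 15/16) → index 6
j=6: u_6=27/32 ∈ [23/32, 15/16) → index 6
j=7: u_7=31/32 ∈ [15/16, 1) → index 7

1 3 3 4 5 6 6 7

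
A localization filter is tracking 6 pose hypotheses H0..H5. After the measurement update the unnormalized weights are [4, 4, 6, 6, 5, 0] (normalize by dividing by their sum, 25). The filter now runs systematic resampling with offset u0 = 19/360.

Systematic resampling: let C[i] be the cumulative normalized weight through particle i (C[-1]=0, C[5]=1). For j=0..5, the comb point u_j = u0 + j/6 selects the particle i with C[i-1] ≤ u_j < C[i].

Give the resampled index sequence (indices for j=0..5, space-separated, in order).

0 1 2 2 3 4

C = [4/25, 8/25, 14/25, 4/5, 1, 1]
j=0: u_0=19/360 ∈ [0, 4/25) → index 0
j=1: u_1=79/360 ∈ [4/25, 8/25) → index 1
j=2: u_2=139/360 ∈ [8/25, 14/25) → index 2
j=3: u_3=199/360 ∈ [8/25, 14/25) → index 2
j=4: u_4=259/360 ∈ [14/25, 4/5) → index 3
j=5: u_5=319/360 ∈ [4/5, 1) → index 4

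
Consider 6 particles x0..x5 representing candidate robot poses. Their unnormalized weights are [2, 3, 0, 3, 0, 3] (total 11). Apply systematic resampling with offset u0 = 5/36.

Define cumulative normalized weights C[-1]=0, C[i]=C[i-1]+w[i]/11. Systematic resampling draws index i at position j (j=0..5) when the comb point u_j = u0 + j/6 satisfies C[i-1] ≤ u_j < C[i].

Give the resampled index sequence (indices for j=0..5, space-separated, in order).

C = [2/11, 5/11, 5/11, 8/11, 8/11, 1]
j=0: u_0=5/36 ∈ [0, 2/11) → index 0
j=1: u_1=11/36 ∈ [2/11, 5/11) → index 1
j=2: u_2=17/36 ∈ [5/11, 8/11) → index 3
j=3: u_3=23/36 ∈ [5/11, 8/11) → index 3
j=4: u_4=29/36 ∈ [8/11, 1) → index 5
j=5: u_5=35/36 ∈ [8/11, 1) → index 5

0 1 3 3 5 5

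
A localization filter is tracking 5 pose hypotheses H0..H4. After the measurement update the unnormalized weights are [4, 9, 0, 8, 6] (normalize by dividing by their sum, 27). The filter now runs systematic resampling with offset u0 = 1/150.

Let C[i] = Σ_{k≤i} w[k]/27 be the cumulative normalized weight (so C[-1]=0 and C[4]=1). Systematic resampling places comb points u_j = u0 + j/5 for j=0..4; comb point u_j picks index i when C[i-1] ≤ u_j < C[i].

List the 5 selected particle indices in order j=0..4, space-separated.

C = [4/27, 13/27, 13/27, 7/9, 1]
j=0: u_0=1/150 ∈ [0, 4/27) → index 0
j=1: u_1=31/150 ∈ [4/27, 13/27) → index 1
j=2: u_2=61/150 ∈ [4/27, 13/27) → index 1
j=3: u_3=91/150 ∈ [13/27, 7/9) → index 3
j=4: u_4=121/150 ∈ [7/9, 1) → index 4

0 1 1 3 4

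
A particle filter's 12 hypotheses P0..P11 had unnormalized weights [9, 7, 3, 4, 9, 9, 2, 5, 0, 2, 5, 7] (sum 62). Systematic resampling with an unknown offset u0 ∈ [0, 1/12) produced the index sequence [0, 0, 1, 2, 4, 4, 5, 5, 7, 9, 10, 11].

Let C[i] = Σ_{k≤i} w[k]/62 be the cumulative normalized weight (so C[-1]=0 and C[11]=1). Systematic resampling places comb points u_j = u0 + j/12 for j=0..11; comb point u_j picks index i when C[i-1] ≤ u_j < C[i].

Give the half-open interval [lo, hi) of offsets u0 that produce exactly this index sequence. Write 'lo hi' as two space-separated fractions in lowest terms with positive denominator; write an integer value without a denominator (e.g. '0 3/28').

C = [9/62, 8/31, 19/62, 23/62, 16/31, 41/62, 43/62, 24/31, 24/31, 25/31, 55/62, 1]
j=0 picked index 0: u0 ∈ [0, 9/62)
j=1 picked index 0: u0 ∈ [-1/12, 23/372)
j=2 picked index 1: u0 ∈ [-2/93, 17/186)
j=3 picked index 2: u0 ∈ [1/124, 7/124)
j=4 picked index 4: u0 ∈ [7/186, 17/93)
j=5 picked index 4: u0 ∈ [-17/372, 37/372)
j=6 picked index 5: u0 ∈ [1/62, 5/31)
j=7 picked index 5: u0 ∈ [-25/372, 29/372)
j=8 picked index 7: u0 ∈ [5/186, 10/93)
j=9 picked index 9: u0 ∈ [3/124, 7/124)
j=10 picked index 10: u0 ∈ [-5/186, 5/93)
j=11 picked index 11: u0 ∈ [-11/372, 1/12)
intersection: [7/186, 5/93)

7/186 5/93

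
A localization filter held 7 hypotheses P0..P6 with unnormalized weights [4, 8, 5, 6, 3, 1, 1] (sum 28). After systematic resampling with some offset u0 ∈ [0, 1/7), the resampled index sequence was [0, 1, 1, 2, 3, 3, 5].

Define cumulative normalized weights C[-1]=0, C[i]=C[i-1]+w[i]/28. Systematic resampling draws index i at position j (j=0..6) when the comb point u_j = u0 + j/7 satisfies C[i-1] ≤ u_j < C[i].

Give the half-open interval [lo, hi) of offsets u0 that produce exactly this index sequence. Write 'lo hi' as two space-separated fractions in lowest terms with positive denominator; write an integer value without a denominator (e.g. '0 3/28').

1/14 3/28

C = [1/7, 3/7, 17/28, 23/28, 13/14, 27/28, 1]
j=0 picked index 0: u0 ∈ [0, 1/7)
j=1 picked index 1: u0 ∈ [0, 2/7)
j=2 picked index 1: u0 ∈ [-1/7, 1/7)
j=3 picked index 2: u0 ∈ [0, 5/28)
j=4 picked index 3: u0 ∈ [1/28, 1/4)
j=5 picked index 3: u0 ∈ [-3/28, 3/28)
j=6 picked index 5: u0 ∈ [1/14, 3/28)
intersection: [1/14, 3/28)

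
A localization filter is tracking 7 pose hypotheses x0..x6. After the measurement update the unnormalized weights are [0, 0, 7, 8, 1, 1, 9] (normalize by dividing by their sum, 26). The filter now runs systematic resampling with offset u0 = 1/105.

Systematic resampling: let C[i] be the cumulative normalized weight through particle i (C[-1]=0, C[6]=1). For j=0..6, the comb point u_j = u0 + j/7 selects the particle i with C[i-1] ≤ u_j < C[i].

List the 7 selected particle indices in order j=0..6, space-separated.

C = [0, 0, 7/26, 15/26, 8/13, 17/26, 1]
j=0: u_0=1/105 ∈ [0, 7/26) → index 2
j=1: u_1=16/105 ∈ [0, 7/26) → index 2
j=2: u_2=31/105 ∈ [7/26, 15/26) → index 3
j=3: u_3=46/105 ∈ [7/26, 15/26) → index 3
j=4: u_4=61/105 ∈ [15/26, 8/13) → index 4
j=5: u_5=76/105 ∈ [17/26, 1) → index 6
j=6: u_6=13/15 ∈ [17/26, 1) → index 6

2 2 3 3 4 6 6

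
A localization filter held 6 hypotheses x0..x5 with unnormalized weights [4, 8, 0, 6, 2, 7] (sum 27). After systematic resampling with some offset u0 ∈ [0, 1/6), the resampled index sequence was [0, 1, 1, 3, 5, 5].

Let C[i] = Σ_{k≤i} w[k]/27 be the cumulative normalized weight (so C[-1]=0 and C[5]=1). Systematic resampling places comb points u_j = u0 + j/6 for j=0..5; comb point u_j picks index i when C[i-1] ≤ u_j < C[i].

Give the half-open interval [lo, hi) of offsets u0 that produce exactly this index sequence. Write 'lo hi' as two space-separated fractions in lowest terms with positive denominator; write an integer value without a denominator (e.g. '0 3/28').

C = [4/27, 4/9, 4/9, 2/3, 20/27, 1]
j=0 picked index 0: u0 ∈ [0, 4/27)
j=1 picked index 1: u0 ∈ [-1/54, 5/18)
j=2 picked index 1: u0 ∈ [-5/27, 1/9)
j=3 picked index 3: u0 ∈ [-1/18, 1/6)
j=4 picked index 5: u0 ∈ [2/27, 1/3)
j=5 picked index 5: u0 ∈ [-5/54, 1/6)
intersection: [2/27, 1/9)

2/27 1/9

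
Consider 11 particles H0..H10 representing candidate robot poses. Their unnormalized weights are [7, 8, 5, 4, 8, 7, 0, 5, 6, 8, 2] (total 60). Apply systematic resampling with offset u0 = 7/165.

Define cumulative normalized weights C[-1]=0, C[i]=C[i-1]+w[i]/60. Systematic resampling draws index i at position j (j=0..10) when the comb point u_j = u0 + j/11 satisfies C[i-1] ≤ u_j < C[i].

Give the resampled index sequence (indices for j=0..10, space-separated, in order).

0 1 1 2 4 4 5 7 8 9 9

C = [7/60, 1/4, 1/3, 2/5, 8/15, 13/20, 13/20, 11/15, 5/6, 29/30, 1]
j=0: u_0=7/165 ∈ [0, 7/60) → index 0
j=1: u_1=2/15 ∈ [7/60, 1/4) → index 1
j=2: u_2=37/165 ∈ [7/60, 1/4) → index 1
j=3: u_3=52/165 ∈ [1/4, 1/3) → index 2
j=4: u_4=67/165 ∈ [2/5, 8/15) → index 4
j=5: u_5=82/165 ∈ [2/5, 8/15) → index 4
j=6: u_6=97/165 ∈ [8/15, 13/20) → index 5
j=7: u_7=112/165 ∈ [13/20, 11/15) → index 7
j=8: u_8=127/165 ∈ [11/15, 5/6) → index 8
j=9: u_9=142/165 ∈ [5/6, 29/30) → index 9
j=10: u_10=157/165 ∈ [5/6, 29/30) → index 9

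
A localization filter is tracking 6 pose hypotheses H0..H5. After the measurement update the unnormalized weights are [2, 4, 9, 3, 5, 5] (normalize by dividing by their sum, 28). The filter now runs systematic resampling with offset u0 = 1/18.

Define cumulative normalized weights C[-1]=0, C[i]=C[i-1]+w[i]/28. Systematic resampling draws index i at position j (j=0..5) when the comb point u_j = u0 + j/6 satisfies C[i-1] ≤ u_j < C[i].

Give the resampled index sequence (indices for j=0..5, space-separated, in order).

C = [1/14, 3/14, 15/28, 9/14, 23/28, 1]
j=0: u_0=1/18 ∈ [0, 1/14) → index 0
j=1: u_1=2/9 ∈ [3/14, 15/28) → index 2
j=2: u_2=7/18 ∈ [3/14, 15/28) → index 2
j=3: u_3=5/9 ∈ [15/28, 9/14) → index 3
j=4: u_4=13/18 ∈ [9/14, 23/28) → index 4
j=5: u_5=8/9 ∈ [23/28, 1) → index 5

0 2 2 3 4 5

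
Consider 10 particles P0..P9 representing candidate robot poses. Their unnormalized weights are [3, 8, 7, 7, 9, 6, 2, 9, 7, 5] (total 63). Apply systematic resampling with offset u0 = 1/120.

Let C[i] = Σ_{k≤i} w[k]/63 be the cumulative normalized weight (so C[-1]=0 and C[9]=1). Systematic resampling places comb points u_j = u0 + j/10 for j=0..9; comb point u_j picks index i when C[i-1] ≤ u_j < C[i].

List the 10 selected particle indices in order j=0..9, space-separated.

C = [1/21, 11/63, 2/7, 25/63, 34/63, 40/63, 2/3, 17/21, 58/63, 1]
j=0: u_0=1/120 ∈ [0, 1/21) → index 0
j=1: u_1=13/120 ∈ [1/21, 11/63) → index 1
j=2: u_2=5/24 ∈ [11/63, 2/7) → index 2
j=3: u_3=37/120 ∈ [2/7, 25/63) → index 3
j=4: u_4=49/120 ∈ [25/63, 34/63) → index 4
j=5: u_5=61/120 ∈ [25/63, 34/63) → index 4
j=6: u_6=73/120 ∈ [34/63, 40/63) → index 5
j=7: u_7=17/24 ∈ [2/3, 17/21) → index 7
j=8: u_8=97/120 ∈ [2/3, 17/21) → index 7
j=9: u_9=109/120 ∈ [17/21, 58/63) → index 8

0 1 2 3 4 4 5 7 7 8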